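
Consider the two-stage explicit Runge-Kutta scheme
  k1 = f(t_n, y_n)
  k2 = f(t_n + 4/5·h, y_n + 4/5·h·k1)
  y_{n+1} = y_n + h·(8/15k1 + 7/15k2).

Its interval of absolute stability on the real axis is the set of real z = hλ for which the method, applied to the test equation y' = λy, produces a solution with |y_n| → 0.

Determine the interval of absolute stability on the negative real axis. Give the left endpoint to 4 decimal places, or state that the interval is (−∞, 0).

On y'=λy, z=hλ:
  k1=λy_n ⇒ h·k1=z·y_n;  k2=λ(1+4/5z)y_n ⇒ h·k2=z(1+4/5z)y_n
  y_{n+1}/y_n = 1 + 8/15z + 7/15z(1+4/5z) = 1 + z + 28/75z²
  ⇒ R(z) = 1 + z + 28/75z².

Need |R(x)|<1, x<0.
x=-1.3: |R|=0.3309
R=1: x+28/75x²=0 ⇒ x=−75/28=-2.6786; min R=1−1/(4·28/75)=0.3304>−1
Confirm numerically:
  x=-2.543: |R|=0.87129 <1
  x=-2.542: |R|=0.87039 <1
  x=-1.680: |R|=0.37370 <1
  x=-3.271: |R|=1.72346 >1
  x=-3.010: |R|=1.37244 >1
  x=-2.705: |R|=1.02669 >1
Stable set (-2.6786, 0).

z∈(-2.6786,0).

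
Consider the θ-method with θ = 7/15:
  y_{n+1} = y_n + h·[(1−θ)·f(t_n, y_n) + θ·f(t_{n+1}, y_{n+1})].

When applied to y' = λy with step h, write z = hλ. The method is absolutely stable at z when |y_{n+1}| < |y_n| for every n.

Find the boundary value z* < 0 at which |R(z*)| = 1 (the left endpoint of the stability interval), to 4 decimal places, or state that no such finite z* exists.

z* = -30.0000.

On y'=λy, z=hλ:
  y_{n+1} = y_n + z·[8/15·y_n + 7/15·y_{n+1}] ⇒ (1 − 7/15z)y_{n+1} = (1 + 8/15z)y_n
  ⇒ R(z) = (1 + 8/15z)/(1 − 7/15z).

Boundary: |R(x)|=1, x<0.
x=-1.13: |R|=0.2601
R=−1: 1+8/15x = −1+7/15x ⇒ -1/15x=2 ⇒ x=2/(-1/15)=-30.0000
Confirm numerically:
  x=-20.285: |R|=0.93812 <1
  x=-14.522: |R|=0.86732 <1
  x=-14.040: |R|=0.85911 <1
  x=-30.584: |R|=1.00255 >1
  x=-30.191: |R|=1.00084 >1
So |R|<1 on (-30.0000, 0).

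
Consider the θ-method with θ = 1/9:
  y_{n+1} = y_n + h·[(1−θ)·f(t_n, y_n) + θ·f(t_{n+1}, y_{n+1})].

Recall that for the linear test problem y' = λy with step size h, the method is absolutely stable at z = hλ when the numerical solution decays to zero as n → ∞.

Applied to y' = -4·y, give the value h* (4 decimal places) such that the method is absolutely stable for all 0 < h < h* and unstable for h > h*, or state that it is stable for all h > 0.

With y'=λy (z=hλ):
  y_{n+1} = y_n + z·[8/9·y_n + 1/9·y_{n+1}] ⇒ (1 − 1/9z)y_{n+1} = (1 + 8/9z)y_n
  Hence R(z) = (1 + 8/9z)/(1 − 1/9z).

Find x<0 with |R(x)|<1.
x=-1.65: |R|=0.3944
R=−1: 1+8/9x = −1+1/9x ⇒ -7/9x=2 ⇒ x=2/(-7/9)=-2.5714
Confirm numerically:
  x=-2.300: |R|=0.83186 <1
  x=-2.247: |R|=0.79808 <1
  x=-1.662: |R|=0.40293 <1
  x=-3.039: |R|=1.27187 >1
  x=-2.894: |R|=1.18984 >1
Stable set (-2.5714, 0).

(-2.5714,0); λ=-4 ⇒ h* = (18/7)/4 = 0.6429.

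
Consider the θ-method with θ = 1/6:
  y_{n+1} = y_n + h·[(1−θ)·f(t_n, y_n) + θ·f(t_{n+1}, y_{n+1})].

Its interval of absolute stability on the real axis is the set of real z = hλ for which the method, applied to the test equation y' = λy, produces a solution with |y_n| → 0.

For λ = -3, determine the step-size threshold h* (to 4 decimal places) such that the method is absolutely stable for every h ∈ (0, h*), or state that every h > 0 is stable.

Test eqn y'=λy, z=hλ:
  y_{n+1} = y_n + z·[5/6·y_n + 1/6·y_{n+1}] ⇒ (1 − 1/6z)y_{n+1} = (1 + 5/6z)y_n
  ⇒ R(z) = (1 + 5/6z)/(1 − 1/6z).

Boundary: |R(x)|=1, x<0.
x=-1.48: |R|=0.1872
R=−1: 1+5/6x = −1+1/6x ⇒ -2/3x=2 ⇒ x=2/(-2/3)=-3.0000
Confirm numerically:
  x=-2.875: |R|=0.94366 <1
  x=-2.612: |R|=0.81979 <1
  x=-1.733: |R|=0.34463 <1
  x=-1.488: |R|=0.19231 <1
  x=-3.584: |R|=1.24374 >1
  x=-3.446: |R|=1.18886 >1
So |R|<1 on (-3.0000, 0).

(-3.0000,0); λ=-3 ⇒ h* = (3)/3 = 1.0000.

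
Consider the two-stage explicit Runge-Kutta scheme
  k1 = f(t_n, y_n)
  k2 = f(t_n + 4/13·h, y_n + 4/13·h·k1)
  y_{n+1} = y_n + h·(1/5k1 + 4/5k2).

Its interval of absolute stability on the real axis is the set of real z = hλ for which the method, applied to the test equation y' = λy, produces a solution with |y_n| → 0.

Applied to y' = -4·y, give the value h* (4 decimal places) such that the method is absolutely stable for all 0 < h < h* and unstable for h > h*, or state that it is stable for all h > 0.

(-4.0625,0); λ=-4 ⇒ h* = (65/16)/4 = 1.0156.

With y'=λy (z=hλ):
  k1=λy_n ⇒ h·k1=z·y_n;  k2=λ(1+4/13z)y_n ⇒ h·k2=z(1+4/13z)y_n
  y_{n+1}/y_n = 1 + 1/5z + 4/5z(1+4/13z) = 1 + z + 16/65z²
  so R(z) = 1 + z + 16/65z².

Boundary: |R(x)|=1, x<0.
x=-1.66: |R|=0.0183
R=1: x+16/65x²=0 ⇒ x=−65/16=-4.0625; min R=1−1/(4·16/65)=-0.0156>−1
Confirm numerically:
  x=-3.655: |R|=0.63338 <1
  x=-3.465: |R|=0.49038 <1
  x=-3.410: |R|=0.45230 <1
  x=-2.437: |R|=0.02490 <1
  x=-4.406: |R|=1.37254 >1
  x=-4.286: |R|=1.23580 >1
So |R|<1 on (-4.0625, 0).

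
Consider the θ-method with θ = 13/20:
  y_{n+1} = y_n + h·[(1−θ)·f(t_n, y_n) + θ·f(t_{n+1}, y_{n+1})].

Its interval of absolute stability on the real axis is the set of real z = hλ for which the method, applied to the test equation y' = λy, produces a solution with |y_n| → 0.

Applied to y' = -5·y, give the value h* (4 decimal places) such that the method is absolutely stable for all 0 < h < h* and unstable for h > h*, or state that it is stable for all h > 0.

unbounded; (−∞, 0). Any h>0 works for λ=-5.

On y'=λy, z=hλ:
  y_{n+1} = y_n + z·[7/20·y_n + 13/20·y_{n+1}] ⇒ (1 − 13/20z)y_{n+1} = (1 + 7/20z)y_n
  so R(z) = (1 + 7/20z)/(1 − 13/20z).

Solve |R(x)|<1 on ℝ⁻.
x=-0.55: |R|=0.5948
x=-2: |R|=0.1304
x=-10: |R|=0.3333
x=-100: |R|=0.5152
θ=13/20≥1/2 ⇒ |1+7/20x|<|1−13/20x| ∀x<0 ⇒ unbounded interval.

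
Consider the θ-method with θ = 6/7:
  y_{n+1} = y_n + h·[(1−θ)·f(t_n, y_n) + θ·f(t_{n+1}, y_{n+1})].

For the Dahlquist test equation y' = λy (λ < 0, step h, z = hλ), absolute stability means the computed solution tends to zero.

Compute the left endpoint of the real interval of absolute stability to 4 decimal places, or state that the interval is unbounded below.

Test eqn y'=λy, z=hλ:
  y_{n+1} = y_n + z·[1/7·y_n + 6/7·y_{n+1}] ⇒ (1 − 6/7z)y_{n+1} = (1 + 1/7z)y_n
  Hence R(z) = (1 + 1/7z)/(1 − 6/7z).

Find x<0 with |R(x)|<1.
x=-1.35: |R|=0.3742
x=-2: |R|=0.2632
x=-10: |R|=0.0448
x=-100: |R|=0.1532
θ=6/7≥1/2 ⇒ |1+1/7x|<|1−6/7x| ∀x<0 ⇒ unbounded interval.

interval (−∞, 0).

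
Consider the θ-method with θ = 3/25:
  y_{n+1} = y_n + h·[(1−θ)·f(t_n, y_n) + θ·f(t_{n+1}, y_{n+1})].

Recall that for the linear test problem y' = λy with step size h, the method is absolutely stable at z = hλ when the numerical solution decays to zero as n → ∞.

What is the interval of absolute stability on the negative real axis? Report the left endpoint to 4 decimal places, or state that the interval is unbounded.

(-2.6316, 0).

With y'=λy (z=hλ):
  y_{n+1} = y_n + z·[22/25·y_n + 3/25·y_{n+1}] ⇒ (1 − 3/25z)y_{n+1} = (1 + 22/25z)y_n
  R(z) = (1 + 22/25z)/(1 − 3/25z).

Solve |R(x)|<1 on ℝ⁻.
x=-0.41: |R|=0.6092
R=−1: 1+22/25x = −1+3/25x ⇒ -19/25x=2 ⇒ x=2/(-19/25)=-2.6316
Confirm numerically:
  x=-2.436: |R|=0.88498 <1
  x=-2.422: |R|=0.87659 <1
  x=-1.556: |R|=0.31118 <1
  x=-1.296: |R|=0.12157 <1
  x=-3.133: |R|=1.27696 >1
  x=-2.916: |R|=1.16013 >1
  x=-2.860: |R|=1.12924 >1
Interval (-2.6316, 0).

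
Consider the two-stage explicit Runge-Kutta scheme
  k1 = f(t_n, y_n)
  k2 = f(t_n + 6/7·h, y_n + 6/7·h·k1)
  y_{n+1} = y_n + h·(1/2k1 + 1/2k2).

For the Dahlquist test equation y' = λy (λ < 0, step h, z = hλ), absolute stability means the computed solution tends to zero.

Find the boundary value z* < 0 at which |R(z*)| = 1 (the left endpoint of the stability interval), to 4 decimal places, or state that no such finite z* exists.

z* = -2.3333.

Test eqn y'=λy, z=hλ:
  k1=λy_n ⇒ h·k1=z·y_n;  k2=λ(1+6/7z)y_n ⇒ h·k2=z(1+6/7z)y_n
  y_{n+1}/y_n = 1 + 1/2z + 1/2z(1+6/7z) = 1 + z + 3/7z²
  R(z) = 1 + z + 3/7z².

Need |R(x)|<1, x<0.
x=-0.43: |R|=0.6492
R=1: x+3/7x²=0 ⇒ x=−7/3=-2.3333; min R=1−1/(4·3/7)=0.4167>−1
Confirm numerically:
  x=-1.772: |R|=0.57371 <1
  x=-1.446: |R|=0.45011 <1
  x=-1.325: |R|=0.42741 <1
  x=-2.691: |R|=1.41249 >1
  x=-2.486: |R|=1.16266 >1
  x=-2.387: |R|=1.05490 >1
So |R|<1 on (-2.3333, 0).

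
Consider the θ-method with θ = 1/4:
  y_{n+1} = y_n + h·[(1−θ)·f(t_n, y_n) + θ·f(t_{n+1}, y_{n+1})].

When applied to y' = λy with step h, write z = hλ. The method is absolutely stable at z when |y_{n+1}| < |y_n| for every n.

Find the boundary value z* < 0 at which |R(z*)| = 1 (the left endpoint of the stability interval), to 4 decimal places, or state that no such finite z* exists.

z* = -4.0000.

Set f=λy, z=hλ:
  y_{n+1} = y_n + z·[3/4·y_n + 1/4·y_{n+1}] ⇒ (1 − 1/4z)y_{n+1} = (1 + 3/4z)y_n
  so R(z) = (1 + 3/4z)/(1 − 1/4z).

Solve |R(x)|<1 on ℝ⁻.
x=-1.45: |R|=0.0642
R=−1: 1+3/4x = −1+1/4x ⇒ -1/2x=2 ⇒ x=2/(-1/2)=-4.0000
Confirm numerically:
  x=-3.666: |R|=0.91286 <1
  x=-3.612: |R|=0.89806 <1
  x=-2.750: |R|=0.62963 <1
  x=-1.925: |R|=0.29958 <1
  x=-4.352: |R|=1.08429 >1
  x=-4.240: |R|=1.05825 >1
  x=-4.146: |R|=1.03585 >1
Interval (-4.0000, 0).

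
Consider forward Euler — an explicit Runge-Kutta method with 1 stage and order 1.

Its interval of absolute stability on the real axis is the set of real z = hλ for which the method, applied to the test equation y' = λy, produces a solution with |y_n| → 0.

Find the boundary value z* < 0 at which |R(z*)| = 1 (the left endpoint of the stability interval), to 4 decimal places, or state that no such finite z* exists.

left endpoint -2.0000.

On y'=λy, z=hλ:
  order 1, 1-stage ⇒ R(z)=1+z
  (e.g. R(-1.77)=-0.77000, |R|=0.77000)

Find x<0 with |R(x)|<1.
x=-1.77: |R|=0.7700
|R(-1.67)|=0.6700 |R(-1.23)|=0.2300 |R(-0.72)|=0.2800
Bisect:
  x_lo=-2.6074 |R|=1.6074  x_hi=-0.3264 |R|=0.6736
  mid=-1.46692 |R|=0.46692 →hi
  mid=-2.03717 |R|=1.03717 →lo
  mid=-1.75204 |R|=0.75204 →hi
  mid=-1.89461 |R|=0.89461 →hi
  mid=-1.96589 |R|=0.96589 →hi
  mid=-2.00153 |R|=1.00153 →lo
  mid=-1.98371 |R|=0.98371 →hi
  mid=-1.99262 |R|=0.99262 →hi
  mid=-1.99707 |R|=0.99707 →hi
  ...
  [-2.00014,-2.00000] ⇒ x*=-2.0000
So |R|<1 on (-2.0000, 0).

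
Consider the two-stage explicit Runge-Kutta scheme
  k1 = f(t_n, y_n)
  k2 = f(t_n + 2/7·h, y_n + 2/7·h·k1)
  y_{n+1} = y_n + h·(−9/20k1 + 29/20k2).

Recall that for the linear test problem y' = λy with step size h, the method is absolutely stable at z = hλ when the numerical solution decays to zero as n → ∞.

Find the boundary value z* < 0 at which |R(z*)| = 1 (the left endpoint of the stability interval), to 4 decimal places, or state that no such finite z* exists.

left endpoint -2.4138.

With y'=λy (z=hλ):
  k1=λy_n ⇒ h·k1=z·y_n;  k2=λ(1+2/7z)y_n ⇒ h·k2=z(1+2/7z)y_n
  y_{n+1}/y_n = 1 − 9/20z + 29/20z(1+2/7z) = 1 + z + 29/70z²
  Hence R(z) = 1 + z + 29/70z².

Solve |R(x)|<1 on ℝ⁻.
x=-1.01: |R|=0.4126
R=1: x+29/70x²=0 ⇒ x=−70/29=-2.4138; min R=1−1/(4·29/70)=0.3966>−1
Confirm numerically:
  x=-2.252: |R|=0.84905 <1
  x=-2.128: |R|=0.74804 <1
  x=-1.146: |R|=0.39809 <1
  x=-2.826: |R|=1.48260 >1
  x=-2.563: |R|=1.15843 >1
Interval (-2.4138, 0).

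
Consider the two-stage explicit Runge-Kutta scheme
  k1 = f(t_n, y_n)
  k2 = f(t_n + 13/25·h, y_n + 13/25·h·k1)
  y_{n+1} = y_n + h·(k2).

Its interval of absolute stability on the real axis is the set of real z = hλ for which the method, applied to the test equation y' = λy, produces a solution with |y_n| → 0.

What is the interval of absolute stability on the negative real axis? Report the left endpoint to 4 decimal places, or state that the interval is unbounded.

z∈(-1.9231,0).

With y'=λy (z=hλ):
  k1=λy_n ⇒ h·k1=z·y_n;  k2=λ(1+13/25z)y_n ⇒ h·k2=z(1+13/25z)y_n
  y_{n+1}/y_n = 1 + z(1+13/25z) = 1 + z + 13/25z²
  R(z) = 1 + z + 13/25z².

Boundary: |R(x)|=1, x<0.
x=-1.13: |R|=0.5340
R=1: x+13/25x²=0 ⇒ x=−25/13=-1.9231; min R=1−1/(4·13/25)=0.5192>−1
Confirm numerically:
  x=-1.709: |R|=0.80975 <1
  x=-1.074: |R|=0.52581 <1
  x=-0.893: |R|=0.52167 <1
  x=-2.424: |R|=1.63140 >1
  x=-2.198: |R|=1.31423 >1
Stable set (-1.9231, 0).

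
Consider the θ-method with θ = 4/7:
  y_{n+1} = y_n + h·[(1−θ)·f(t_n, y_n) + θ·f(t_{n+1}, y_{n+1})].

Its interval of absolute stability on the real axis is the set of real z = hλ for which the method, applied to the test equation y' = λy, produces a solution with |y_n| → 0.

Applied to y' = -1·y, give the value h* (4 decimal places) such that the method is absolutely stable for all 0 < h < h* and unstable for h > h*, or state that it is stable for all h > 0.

Test eqn y'=λy, z=hλ:
  y_{n+1} = y_n + z·[3/7·y_n + 4/7·y_{n+1}] ⇒ (1 − 4/7z)y_{n+1} = (1 + 3/7z)y_n
  ⇒ R(z) = (1 + 3/7z)/(1 − 4/7z).

Find x<0 with |R(x)|<1.
x=-1.25: |R|=0.2708
x=-2: |R|=0.0667
x=-10: |R|=0.4894
x=-100: |R|=0.7199
θ=4/7≥1/2 ⇒ |1+3/7x|<|1−4/7x| ∀x<0 ⇒ unbounded interval.

unbounded; (−∞, 0). Any h>0 works for λ=-1.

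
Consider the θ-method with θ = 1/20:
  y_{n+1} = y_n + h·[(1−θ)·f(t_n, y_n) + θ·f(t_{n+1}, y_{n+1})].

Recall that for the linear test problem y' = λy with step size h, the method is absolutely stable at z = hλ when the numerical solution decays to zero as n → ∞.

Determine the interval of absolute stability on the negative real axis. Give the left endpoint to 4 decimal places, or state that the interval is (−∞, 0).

Test eqn y'=λy, z=hλ:
  y_{n+1} = y_n + z·[19/20·y_n + 1/20·y_{n+1}] ⇒ (1 − 1/20z)y_{n+1} = (1 + 19/20z)y_n
  Hence R(z) = (1 + 19/20z)/(1 − 1/20z).

Solve |R(x)|<1 on ℝ⁻.
x=-1.46: |R|=0.3607
R=−1: 1+19/20x = −1+1/20x ⇒ -9/10x=2 ⇒ x=2/(-9/10)=-2.2222
Confirm numerically:
  x=-2.060: |R|=0.86763 <1
  x=-1.675: |R|=0.54556 <1
  x=-1.529: |R|=0.42041 <1
  x=-1.155: |R|=0.09194 <1
  x=-2.462: |R|=1.19215 >1
  x=-2.425: |R|=1.16276 >1
So |R|<1 on (-2.2222, 0).

z∈(-2.2222,0).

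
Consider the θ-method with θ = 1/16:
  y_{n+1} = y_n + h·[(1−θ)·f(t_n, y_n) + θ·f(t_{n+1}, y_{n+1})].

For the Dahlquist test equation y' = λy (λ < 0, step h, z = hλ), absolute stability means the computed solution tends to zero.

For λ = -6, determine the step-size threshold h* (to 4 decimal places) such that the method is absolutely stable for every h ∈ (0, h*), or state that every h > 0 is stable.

(-2.2857,0); λ=-6 ⇒ h* = (16/7)/6 = 0.3810.

With y'=λy (z=hλ):
  y_{n+1} = y_n + z·[15/16·y_n + 1/16·y_{n+1}] ⇒ (1 − 1/16z)y_{n+1} = (1 + 15/16z)y_n
  ⇒ R(z) = (1 + 15/16z)/(1 − 1/16z).

Solve |R(x)|<1 on ℝ⁻.
x=-1.25: |R|=0.1594
R=−1: 1+15/16x = −1+1/16x ⇒ -7/8x=2 ⇒ x=2/(-7/8)=-2.2857
Confirm numerically:
  x=-2.170: |R|=0.91084 <1
  x=-2.147: |R|=0.89299 <1
  x=-1.621: |R|=0.47188 <1
  x=-2.437: |R|=1.11488 >1
  x=-2.377: |R|=1.06954 >1
  x=-2.316: |R|=1.02315 >1
Stable set (-2.2857, 0).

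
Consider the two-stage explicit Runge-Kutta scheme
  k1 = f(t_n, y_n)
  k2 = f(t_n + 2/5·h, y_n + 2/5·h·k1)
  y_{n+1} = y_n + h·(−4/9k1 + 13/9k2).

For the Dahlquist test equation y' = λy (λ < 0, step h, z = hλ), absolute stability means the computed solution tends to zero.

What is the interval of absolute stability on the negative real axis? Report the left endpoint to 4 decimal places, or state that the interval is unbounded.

(-1.7308, 0).

On y'=λy, z=hλ:
  k1=λy_n ⇒ h·k1=z·y_n;  k2=λ(1+2/5z)y_n ⇒ h·k2=z(1+2/5z)y_n
  y_{n+1}/y_n = 1 − 4/9z + 13/9z(1+2/5z) = 1 + z + 26/45z²
  Hence R(z) = 1 + z + 26/45z².

Solve |R(x)|<1 on ℝ⁻.
x=-0.53: |R|=0.6323
R=1: x+26/45x²=0 ⇒ x=−45/26=-1.7308; min R=1−1/(4·26/45)=0.5673>−1
Confirm numerically:
  x=-1.636: |R|=0.91042 <1
  x=-1.441: |R|=0.75874 <1
  x=-1.435: |R|=0.75477 <1
  x=-0.946: |R|=0.57106 <1
  x=-2.214: |R|=1.61815 >1
  x=-1.878: |R|=1.15976 >1
So |R|<1 on (-1.7308, 0).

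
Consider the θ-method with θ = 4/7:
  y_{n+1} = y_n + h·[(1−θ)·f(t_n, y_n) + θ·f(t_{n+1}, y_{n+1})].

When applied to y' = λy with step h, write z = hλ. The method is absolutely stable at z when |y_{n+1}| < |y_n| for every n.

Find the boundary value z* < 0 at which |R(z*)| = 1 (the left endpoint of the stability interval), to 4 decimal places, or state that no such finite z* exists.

On y'=λy, z=hλ:
  y_{n+1} = y_n + z·[3/7·y_n + 4/7·y_{n+1}] ⇒ (1 − 4/7z)y_{n+1} = (1 + 3/7z)y_n
  so R(z) = (1 + 3/7z)/(1 − 4/7z).

Solve |R(x)|<1 on ℝ⁻.
x=-0.53: |R|=0.5932
x=-2: |R|=0.0667
x=-10: |R|=0.4894
x=-100: |R|=0.7199
θ=4/7≥1/2 ⇒ |1+3/7x|<|1−4/7x| ∀x<0 ⇒ unbounded interval.

(−∞, 0) — no finite endpoint.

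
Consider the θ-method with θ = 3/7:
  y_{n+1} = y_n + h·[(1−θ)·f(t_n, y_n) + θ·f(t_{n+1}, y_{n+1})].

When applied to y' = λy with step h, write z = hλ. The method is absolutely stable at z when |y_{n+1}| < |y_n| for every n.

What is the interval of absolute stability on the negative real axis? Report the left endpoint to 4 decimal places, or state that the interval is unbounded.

Set f=λy, z=hλ:
  y_{n+1} = y_n + z·[4/7·y_n + 3/7·y_{n+1}] ⇒ (1 − 3/7z)y_{n+1} = (1 + 4/7z)y_n
  Hence R(z) = (1 + 4/7z)/(1 − 3/7z).

Boundary: |R(x)|=1, x<0.
x=-0.78: |R|=0.4154
R=−1: 1+4/7x = −1+3/7x ⇒ -1/7x=2 ⇒ x=2/(-1/7)=-14.0000
Confirm numerically:
  x=-11.045: |R|=0.92637 <1
  x=-10.621: |R|=0.91305 <1
  x=-9.772: |R|=0.88358 <1
  x=-6.931: |R|=0.74566 <1
  x=-14.365: |R|=1.00729 >1
  x=-14.160: |R|=1.00323 >1
  x=-14.136: |R|=1.00275 >1
So |R|<1 on (-14.0000, 0).

z∈(-14.0000,0).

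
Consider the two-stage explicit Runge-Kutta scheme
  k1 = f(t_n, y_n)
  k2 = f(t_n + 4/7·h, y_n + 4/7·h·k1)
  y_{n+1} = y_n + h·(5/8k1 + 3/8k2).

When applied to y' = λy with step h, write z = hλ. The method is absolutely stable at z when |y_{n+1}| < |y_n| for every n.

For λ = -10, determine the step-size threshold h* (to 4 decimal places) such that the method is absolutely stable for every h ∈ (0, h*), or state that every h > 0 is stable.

With y'=λy (z=hλ):
  k1=λy_n ⇒ h·k1=z·y_n;  k2=λ(1+4/7z)y_n ⇒ h·k2=z(1+4/7z)y_n
  y_{n+1}/y_n = 1 + 5/8z + 3/8z(1+4/7z) = 1 + z + 3/14z²
  R(z) = 1 + z + 3/14z².

Need |R(x)|<1, x<0.
x=-1.34: |R|=0.0448
R=1: x+3/14x²=0 ⇒ x=−14/3=-4.6667; min R=1−1/(4·3/14)=-0.1667>−1
Confirm numerically:
  x=-2.490: |R|=0.16141 <1
  x=-2.356: |R|=0.16656 <1
  x=-1.930: |R|=0.13181 <1
  x=-5.225: |R|=1.62513 >1
  x=-5.015: |R|=1.37433 >1
Stable set (-4.6667, 0).

(-4.6667,0); λ=-10 ⇒ h* = (14/3)/10 = 0.4667.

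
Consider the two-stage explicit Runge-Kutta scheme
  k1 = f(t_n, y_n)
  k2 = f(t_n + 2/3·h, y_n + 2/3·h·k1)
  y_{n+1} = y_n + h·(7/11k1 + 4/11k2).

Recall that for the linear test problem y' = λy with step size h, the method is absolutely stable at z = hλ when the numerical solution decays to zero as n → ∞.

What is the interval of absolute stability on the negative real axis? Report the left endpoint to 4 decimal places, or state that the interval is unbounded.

On y'=λy, z=hλ:
  k1=λy_n ⇒ h·k1=z·y_n;  k2=λ(1+2/3z)y_n ⇒ h·k2=z(1+2/3z)y_n
  y_{n+1}/y_n = 1 + 7/11z + 4/11z(1+2/3z) = 1 + z + 8/33z²
  ⇒ R(z) = 1 + z + 8/33z².

Need |R(x)|<1, x<0.
x=-1.08: |R|=0.2028
R=1: x+8/33x²=0 ⇒ x=−33/8=-4.1250; min R=1−1/(4·8/33)=-0.0312>−1
Confirm numerically:
  x=-4.056: |R|=0.93215 <1
  x=-3.700: |R|=0.61879 <1
  x=-3.370: |R|=0.38319 <1
  x=-4.505: |R|=1.41501 >1
  x=-4.470: |R|=1.37385 >1
Interval (-4.1250, 0).

z∈(-4.1250,0).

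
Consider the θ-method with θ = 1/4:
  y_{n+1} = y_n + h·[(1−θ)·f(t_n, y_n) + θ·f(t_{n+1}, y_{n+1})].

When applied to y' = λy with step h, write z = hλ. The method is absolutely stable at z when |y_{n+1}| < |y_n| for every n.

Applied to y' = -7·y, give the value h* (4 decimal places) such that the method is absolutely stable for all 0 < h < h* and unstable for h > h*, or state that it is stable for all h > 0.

(-4.0000,0); λ=-7 ⇒ h* = (4)/7 = 0.5714.

Test eqn y'=λy, z=hλ:
  y_{n+1} = y_n + z·[3/4·y_n + 1/4·y_{n+1}] ⇒ (1 − 1/4z)y_{n+1} = (1 + 3/4z)y_n
  Hence R(z) = (1 + 3/4z)/(1 − 1/4z).

Boundary: |R(x)|=1, x<0.
x=-1.46: |R|=0.0696
R=−1: 1+3/4x = −1+1/4x ⇒ -1/2x=2 ⇒ x=2/(-1/2)=-4.0000
Confirm numerically:
  x=-2.618: |R|=0.58235 <1
  x=-2.483: |R|=0.53201 <1
  x=-2.235: |R|=0.43384 <1
  x=-2.212: |R|=0.42434 <1
  x=-4.450: |R|=1.10651 >1
  x=-4.216: |R|=1.05258 >1
  x=-4.209: |R|=1.05092 >1
Stable set (-4.0000, 0).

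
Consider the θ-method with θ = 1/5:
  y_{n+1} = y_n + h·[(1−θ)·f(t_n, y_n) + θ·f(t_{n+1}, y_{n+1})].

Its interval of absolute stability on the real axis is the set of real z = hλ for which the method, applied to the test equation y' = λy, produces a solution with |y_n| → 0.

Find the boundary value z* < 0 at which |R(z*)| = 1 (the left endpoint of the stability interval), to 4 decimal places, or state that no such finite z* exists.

With y'=λy (z=hλ):
  y_{n+1} = y_n + z·[4/5·y_n + 1/5·y_{n+1}] ⇒ (1 − 1/5z)y_{n+1} = (1 + 4/5z)y_n
  Hence R(z) = (1 + 4/5z)/(1 − 1/5z).

Boundary: |R(x)|=1, x<0.
x=-1.27: |R|=0.0128
R=−1: 1+4/5x = −1+1/5x ⇒ -3/5x=2 ⇒ x=2/(-3/5)=-3.3333
Confirm numerically:
  x=-2.659: |R|=0.73587 <1
  x=-2.544: |R|=0.68611 <1
  x=-2.362: |R|=0.60418 <1
  x=-3.850: |R|=1.17514 >1
  x=-3.525: |R|=1.06745 >1
So |R|<1 on (-3.3333, 0).

z* = -3.3333.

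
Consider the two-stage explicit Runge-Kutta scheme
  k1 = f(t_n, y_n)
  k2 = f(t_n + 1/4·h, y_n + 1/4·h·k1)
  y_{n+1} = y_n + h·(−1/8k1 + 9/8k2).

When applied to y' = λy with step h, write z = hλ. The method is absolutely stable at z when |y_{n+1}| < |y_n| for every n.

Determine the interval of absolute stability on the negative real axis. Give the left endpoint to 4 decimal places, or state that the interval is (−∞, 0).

On y'=λy, z=hλ:
  k1=λy_n ⇒ h·k1=z·y_n;  k2=λ(1+1/4z)y_n ⇒ h·k2=z(1+1/4z)y_n
  y_{n+1}/y_n = 1 − 1/8z + 9/8z(1+1/4z) = 1 + z + 9/32z²
  R(z) = 1 + z + 9/32z².

Boundary: |R(x)|=1, x<0.
x=-1.68: |R|=0.1138
R=1: x+9/32x²=0 ⇒ x=−32/9=-3.5556; min R=1−1/(4·9/32)=0.1111>−1
Confirm numerically:
  x=-2.660: |R|=0.33001 <1
  x=-2.540: |R|=0.27451 <1
  x=-2.392: |R|=0.21722 <1
  x=-1.932: |R|=0.11780 <1
  x=-3.843: |R|=1.31068 >1
  x=-3.789: |R|=1.24877 >1
Interval (-3.5556, 0).

(-3.5556, 0).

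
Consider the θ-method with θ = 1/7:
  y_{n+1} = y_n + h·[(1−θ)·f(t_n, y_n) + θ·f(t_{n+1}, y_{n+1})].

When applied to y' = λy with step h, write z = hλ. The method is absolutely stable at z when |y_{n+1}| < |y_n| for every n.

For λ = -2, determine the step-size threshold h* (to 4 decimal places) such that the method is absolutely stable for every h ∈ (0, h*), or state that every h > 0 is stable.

Set f=λy, z=hλ:
  y_{n+1} = y_n + z·[6/7·y_n + 1/7·y_{n+1}] ⇒ (1 − 1/7z)y_{n+1} = (1 + 6/7z)y_n
  so R(z) = (1 + 6/7z)/(1 − 1/7z).

Need |R(x)|<1, x<0.
x=-0.38: |R|=0.6396
R=−1: 1+6/7x = −1+1/7x ⇒ -5/7x=2 ⇒ x=2/(-5/7)=-2.8000
Confirm numerically:
  x=-2.204: |R|=0.67623 <1
  x=-1.630: |R|=0.32213 <1
  x=-1.258: |R|=0.06636 <1
  x=-3.193: |R|=1.19278 >1
  x=-2.989: |R|=1.09460 >1
Stable set (-2.8000, 0).

(-2.8000,0); λ=-2 ⇒ h* = (14/5)/2 = 1.4000.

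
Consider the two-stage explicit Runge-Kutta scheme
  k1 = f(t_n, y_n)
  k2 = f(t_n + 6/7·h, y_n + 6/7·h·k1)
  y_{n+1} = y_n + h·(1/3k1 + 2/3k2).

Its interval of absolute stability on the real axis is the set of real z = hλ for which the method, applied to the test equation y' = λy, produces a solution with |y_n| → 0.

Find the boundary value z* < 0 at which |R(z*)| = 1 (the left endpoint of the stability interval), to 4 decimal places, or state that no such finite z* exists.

left endpoint -1.7500.

On y'=λy, z=hλ:
  k1=λy_n ⇒ h·k1=z·y_n;  k2=λ(1+6/7z)y_n ⇒ h·k2=z(1+6/7z)y_n
  y_{n+1}/y_n = 1 + 1/3z + 2/3z(1+6/7z) = 1 + z + 4/7z²
  R(z) = 1 + z + 4/7z².

Solve |R(x)|<1 on ℝ⁻.
x=-1.23: |R|=0.6345
R=1: x+4/7x²=0 ⇒ x=−7/4=-1.7500; min R=1−1/(4·4/7)=0.5625>−1
Confirm numerically:
  x=-1.630: |R|=0.88823 <1
  x=-1.441: |R|=0.74556 <1
  x=-0.835: |R|=0.56341 <1
  x=-0.741: |R|=0.57276 <1
  x=-2.078: |R|=1.38948 >1
  x=-1.986: |R|=1.26783 >1
  x=-1.972: |R|=1.25016 >1
Stable set (-1.7500, 0).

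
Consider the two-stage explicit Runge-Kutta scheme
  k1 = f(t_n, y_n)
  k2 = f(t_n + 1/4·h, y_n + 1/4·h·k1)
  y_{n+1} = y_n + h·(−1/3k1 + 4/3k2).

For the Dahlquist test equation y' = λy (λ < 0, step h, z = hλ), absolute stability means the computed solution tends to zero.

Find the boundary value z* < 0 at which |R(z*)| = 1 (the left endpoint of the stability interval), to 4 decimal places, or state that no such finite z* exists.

z* = -3.0000.

On y'=λy, z=hλ:
  k1=λy_n ⇒ h·k1=z·y_n;  k2=λ(1+1/4z)y_n ⇒ h·k2=z(1+1/4z)y_n
  y_{n+1}/y_n = 1 − 1/3z + 4/3z(1+1/4z) = 1 + z + 1/3z²
  ⇒ R(z) = 1 + z + 1/3z².

Boundary: |R(x)|=1, x<0.
x=-1.64: |R|=0.2565
R=1: x+1/3x²=0 ⇒ x=−3=-3.0000; min R=1−1/(4·1/3)=0.2500>−1
Confirm numerically:
  x=-2.949: |R|=0.94987 <1
  x=-2.104: |R|=0.37161 <1
  x=-1.969: |R|=0.32332 <1
  x=-3.353: |R|=1.39454 >1
  x=-3.306: |R|=1.33721 >1
Stable set (-3.0000, 0).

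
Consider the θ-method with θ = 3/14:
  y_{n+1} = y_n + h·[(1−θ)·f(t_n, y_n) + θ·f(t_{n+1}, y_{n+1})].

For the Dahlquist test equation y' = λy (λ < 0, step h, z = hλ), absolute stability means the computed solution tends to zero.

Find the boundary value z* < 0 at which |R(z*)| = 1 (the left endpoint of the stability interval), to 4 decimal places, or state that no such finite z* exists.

Test eqn y'=λy, z=hλ:
  y_{n+1} = y_n + z·[11/14·y_n + 3/14·y_{n+1}] ⇒ (1 − 3/14z)y_{n+1} = (1 + 11/14z)y_n
  Hence R(z) = (1 + 11/14z)/(1 − 3/14z).

Solve |R(x)|<1 on ℝ⁻.
x=-1.44: |R|=0.1004
R=−1: 1+11/14x = −1+3/14x ⇒ -4/7x=2 ⇒ x=2/(-4/7)=-3.5000
Confirm numerically:
  x=-3.159: |R|=0.88380 <1
  x=-2.966: |R|=0.81343 <1
  x=-1.497: |R|=0.13342 <1
  x=-4.008: |R|=1.15616 >1
  x=-3.846: |R|=1.10839 >1
  x=-3.582: |R|=1.02651 >1
Stable set (-3.5000, 0).

z* = -3.5000.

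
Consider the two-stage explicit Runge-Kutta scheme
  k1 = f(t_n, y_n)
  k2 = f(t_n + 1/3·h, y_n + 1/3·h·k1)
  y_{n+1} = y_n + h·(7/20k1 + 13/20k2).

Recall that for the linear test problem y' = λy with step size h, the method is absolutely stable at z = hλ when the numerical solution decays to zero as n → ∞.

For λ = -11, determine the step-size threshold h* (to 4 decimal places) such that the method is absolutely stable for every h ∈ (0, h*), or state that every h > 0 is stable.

(-4.6154,0); λ=-11 ⇒ h* = (60/13)/11 = 0.4196.

Test eqn y'=λy, z=hλ:
  k1=λy_n ⇒ h·k1=z·y_n;  k2=λ(1+1/3z)y_n ⇒ h·k2=z(1+1/3z)y_n
  y_{n+1}/y_n = 1 + 7/20z + 13/20z(1+1/3z) = 1 + z + 13/60z²
  so R(z) = 1 + z + 13/60z².

Need |R(x)|<1, x<0.
x=-1.31: |R|=0.0618
R=1: x+13/60x²=0 ⇒ x=−60/13=-4.6154; min R=1−1/(4·13/60)=-0.1538>−1
Confirm numerically:
  x=-4.519: |R|=0.90563 <1
  x=-3.984: |R|=0.45499 <1
  x=-3.789: |R|=0.32158 <1
  x=-3.530: |R|=0.16986 <1
  x=-5.080: |R|=1.51139 >1
  x=-4.951: |R|=1.36002 >1
  x=-4.863: |R|=1.26090 >1
So |R|<1 on (-4.6154, 0).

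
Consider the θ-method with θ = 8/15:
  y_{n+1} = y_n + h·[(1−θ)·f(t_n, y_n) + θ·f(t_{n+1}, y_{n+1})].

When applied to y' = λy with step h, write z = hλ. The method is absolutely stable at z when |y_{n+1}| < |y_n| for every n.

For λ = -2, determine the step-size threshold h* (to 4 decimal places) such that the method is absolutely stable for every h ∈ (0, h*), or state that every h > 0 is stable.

On y'=λy, z=hλ:
  y_{n+1} = y_n + z·[7/15·y_n + 8/15·y_{n+1}] ⇒ (1 − 8/15z)y_{n+1} = (1 + 7/15z)y_n
  ⇒ R(z) = (1 + 7/15z)/(1 − 8/15z).

Solve |R(x)|<1 on ℝ⁻.
x=-0.6: |R|=0.5455
x=-2: |R|=0.0323
x=-10: |R|=0.5789
x=-100: |R|=0.8405
θ=8/15≥1/2 ⇒ |1+7/15x|<|1−8/15x| ∀x<0 ⇒ unbounded interval.

interval (−∞, 0). Any h>0 works for λ=-2.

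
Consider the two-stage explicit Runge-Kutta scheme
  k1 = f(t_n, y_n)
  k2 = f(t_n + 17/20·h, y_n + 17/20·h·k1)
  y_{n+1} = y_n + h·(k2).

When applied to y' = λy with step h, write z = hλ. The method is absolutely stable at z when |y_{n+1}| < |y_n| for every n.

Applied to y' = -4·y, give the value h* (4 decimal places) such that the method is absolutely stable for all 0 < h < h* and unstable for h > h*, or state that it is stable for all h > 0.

Test eqn y'=λy, z=hλ:
  k1=λy_n ⇒ h·k1=z·y_n;  k2=λ(1+17/20z)y_n ⇒ h·k2=z(1+17/20z)y_n
  y_{n+1}/y_n = 1 + z(1+17/20z) = 1 + z + 17/20z²
  ⇒ R(z) = 1 + z + 17/20z².

Find x<0 with |R(x)|<1.
x=-1.15: |R|=0.9741
R=1: x+17/20x²=0 ⇒ x=−20/17=-1.1765; min R=1−1/(4·17/20)=0.7059>−1
Confirm numerically:
  x=-1.110: |R|=0.93729 <1
  x=-0.731: |R|=0.72321 <1
  x=-0.606: |R|=0.70615 <1
  x=-1.467: |R|=1.36228 >1
  x=-1.412: |R|=1.28268 >1
So |R|<1 on (-1.1765, 0).

(-1.1765,0); λ=-4 ⇒ h* = (20/17)/4 = 0.2941.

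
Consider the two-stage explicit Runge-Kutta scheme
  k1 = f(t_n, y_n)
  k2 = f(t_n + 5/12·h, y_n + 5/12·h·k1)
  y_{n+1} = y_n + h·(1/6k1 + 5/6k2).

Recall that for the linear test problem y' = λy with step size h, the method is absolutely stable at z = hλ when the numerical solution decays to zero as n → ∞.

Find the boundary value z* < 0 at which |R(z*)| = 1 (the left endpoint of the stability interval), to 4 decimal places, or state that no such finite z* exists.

On y'=λy, z=hλ:
  k1=λy_n ⇒ h·k1=z·y_n;  k2=λ(1+5/12z)y_n ⇒ h·k2=z(1+5/12z)y_n
  y_{n+1}/y_n = 1 + 1/6z + 5/6z(1+5/12z) = 1 + z + 25/72z²
  Hence R(z) = 1 + z + 25/72z².

Need |R(x)|<1, x<0.
x=-0.97: |R|=0.3567
R=1: x+25/72x²=0 ⇒ x=−72/25=-2.8800; min R=1−1/(4·25/72)=0.2800>−1
Confirm numerically:
  x=-2.193: |R|=0.47688 <1
  x=-2.029: |R|=0.40046 <1
  x=-1.933: |R|=0.36439 <1
  x=-1.840: |R|=0.33556 <1
  x=-3.456: |R|=1.69120 >1
  x=-3.024: |R|=1.15120 >1
Interval (-2.8800, 0).

left endpoint -2.8800.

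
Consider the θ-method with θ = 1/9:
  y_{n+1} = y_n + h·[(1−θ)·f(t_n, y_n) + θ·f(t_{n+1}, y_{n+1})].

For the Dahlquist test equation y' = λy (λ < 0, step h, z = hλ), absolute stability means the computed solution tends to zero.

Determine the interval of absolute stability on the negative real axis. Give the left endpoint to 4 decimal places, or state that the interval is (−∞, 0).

(-2.5714, 0).

On y'=λy, z=hλ:
  y_{n+1} = y_n + z·[8/9·y_n + 1/9·y_{n+1}] ⇒ (1 − 1/9z)y_{n+1} = (1 + 8/9z)y_n
  ⇒ R(z) = (1 + 8/9z)/(1 − 1/9z).

Find x<0 with |R(x)|<1.
x=-1.75: |R|=0.4651
R=−1: 1+8/9x = −1+1/9x ⇒ -7/9x=2 ⇒ x=2/(-7/9)=-2.5714
Confirm numerically:
  x=-1.969: |R|=0.61555 <1
  x=-1.594: |R|=0.35416 <1
  x=-1.152: |R|=0.02128 <1
  x=-2.852: |R|=1.16571 >1
  x=-2.814: |R|=1.14373 >1
Interval (-2.5714, 0).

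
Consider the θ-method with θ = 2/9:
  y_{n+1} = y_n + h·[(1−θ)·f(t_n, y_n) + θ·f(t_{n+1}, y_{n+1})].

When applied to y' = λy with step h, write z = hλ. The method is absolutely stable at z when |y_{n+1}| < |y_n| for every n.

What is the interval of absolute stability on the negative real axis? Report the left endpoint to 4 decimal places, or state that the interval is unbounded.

On y'=λy, z=hλ:
  y_{n+1} = y_n + z·[7/9·y_n + 2/9·y_{n+1}] ⇒ (1 − 2/9z)y_{n+1} = (1 + 7/9z)y_n
  so R(z) = (1 + 7/9z)/(1 − 2/9z).

Need |R(x)|<1, x<0.
x=-1.35: |R|=0.0385
R=−1: 1+7/9x = −1+2/9x ⇒ -5/9x=2 ⇒ x=2/(-5/9)=-3.6000
Confirm numerically:
  x=-2.742: |R|=0.70381 <1
  x=-1.958: |R|=0.36435 <1
  x=-1.840: |R|=0.30599 <1
  x=-1.703: |R|=0.23545 <1
  x=-4.036: |R|=1.12769 >1
  x=-3.948: |R|=1.10298 >1
So |R|<1 on (-3.6000, 0).

z∈(-3.6000,0).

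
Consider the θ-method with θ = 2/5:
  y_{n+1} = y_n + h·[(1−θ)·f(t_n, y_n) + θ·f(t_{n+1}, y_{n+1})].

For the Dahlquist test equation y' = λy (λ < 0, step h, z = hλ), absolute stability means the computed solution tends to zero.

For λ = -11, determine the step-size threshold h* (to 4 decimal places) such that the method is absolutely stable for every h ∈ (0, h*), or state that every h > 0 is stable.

Set f=λy, z=hλ:
  y_{n+1} = y_n + z·[3/5·y_n + 2/5·y_{n+1}] ⇒ (1 − 2/5z)y_{n+1} = (1 + 3/5z)y_n
  Hence R(z) = (1 + 3/5z)/(1 − 2/5z).

Solve |R(x)|<1 on ℝ⁻.
x=-1.01: |R|=0.2806
R=−1: 1+3/5x = −1+2/5x ⇒ -1/5x=2 ⇒ x=2/(-1/5)=-10.0000
Confirm numerically:
  x=-7.902: |R|=0.89915 <1
  x=-7.573: |R|=0.87953 <1
  x=-6.341: |R|=0.79307 <1
  x=-10.178: |R|=1.00702 >1
  x=-10.076: |R|=1.00302 >1
Stable set (-10.0000, 0).

(-10.0000,0); λ=-11 ⇒ h* = (10)/11 = 0.9091.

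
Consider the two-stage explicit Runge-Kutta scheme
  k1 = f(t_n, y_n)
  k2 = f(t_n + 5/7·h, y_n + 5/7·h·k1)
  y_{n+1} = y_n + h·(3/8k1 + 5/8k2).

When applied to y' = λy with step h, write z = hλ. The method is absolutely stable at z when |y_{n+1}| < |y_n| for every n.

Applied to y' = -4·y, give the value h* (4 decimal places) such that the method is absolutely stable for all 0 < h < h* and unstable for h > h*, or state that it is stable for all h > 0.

On y'=λy, z=hλ:
  k1=λy_n ⇒ h·k1=z·y_n;  k2=λ(1+5/7z)y_n ⇒ h·k2=z(1+5/7z)y_n
  y_{n+1}/y_n = 1 + 3/8z + 5/8z(1+5/7z) = 1 + z + 25/56z²
  so R(z) = 1 + z + 25/56z².

Solve |R(x)|<1 on ℝ⁻.
x=-0.45: |R|=0.6404
R=1: x+25/56x²=0 ⇒ x=−56/25=-2.2400; min R=1−1/(4·25/56)=0.4400>−1
Confirm numerically:
  x=-2.019: |R|=0.80080 <1
  x=-1.670: |R|=0.57504 <1
  x=-1.610: |R|=0.54719 <1
  x=-1.521: |R|=0.51179 <1
  x=-2.449: |R|=1.22850 >1
  x=-2.359: |R|=1.12532 >1
So |R|<1 on (-2.2400, 0).

(-2.2400,0); λ=-4 ⇒ h* = (56/25)/4 = 0.5600.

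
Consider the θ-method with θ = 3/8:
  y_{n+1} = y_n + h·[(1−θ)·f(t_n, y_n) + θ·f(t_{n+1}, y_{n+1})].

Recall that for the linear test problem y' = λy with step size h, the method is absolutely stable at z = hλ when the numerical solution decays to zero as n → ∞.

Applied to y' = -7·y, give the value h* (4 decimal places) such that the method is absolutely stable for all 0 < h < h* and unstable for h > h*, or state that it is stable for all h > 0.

(-8.0000,0); λ=-7 ⇒ h* = (8)/7 = 1.1429.

Set f=λy, z=hλ:
  y_{n+1} = y_n + z·[5/8·y_n + 3/8·y_{n+1}] ⇒ (1 − 3/8z)y_{n+1} = (1 + 5/8z)y_n
  ⇒ R(z) = (1 + 5/8z)/(1 − 3/8z).

Find x<0 with |R(x)|<1.
x=-0.86: |R|=0.3497
R=−1: 1+5/8x = −1+3/8x ⇒ -1/4x=2 ⇒ x=2/(-1/4)=-8.0000
Confirm numerically:
  x=-6.843: |R|=0.91889 <1
  x=-6.262: |R|=0.87023 <1
  x=-5.481: |R|=0.79389 <1
  x=-8.286: |R|=1.01741 >1
  x=-8.113: |R|=1.00699 >1
Interval (-8.0000, 0).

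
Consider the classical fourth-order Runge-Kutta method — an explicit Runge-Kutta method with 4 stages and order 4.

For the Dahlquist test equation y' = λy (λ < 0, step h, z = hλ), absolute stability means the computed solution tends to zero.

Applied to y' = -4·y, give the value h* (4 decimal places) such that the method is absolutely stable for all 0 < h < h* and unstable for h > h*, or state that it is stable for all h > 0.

With y'=λy (z=hλ):
  order 4, 4-stage ⇒ R(z)=1+z+z^2/2+z^3/6+z^4/24
  (e.g. R(-1.65)=0.27140, |R|=0.27140)

Need |R(x)|<1, x<0.
x=-1.65: |R|=0.2714
|R(-2.87)|=1.1354 |R(-2.16)|=0.4002 |R(-1.56)|=0.2708
Bisect:
  x_lo=-3.6384 |R|=3.2549  x_hi=-0.3651 |R|=0.6942
  mid=-2.00177 |R|=0.33392 →hi
  mid=-2.82008 |R|=1.05373 →lo
  mid=-2.41092 |R|=0.56749 →hi
  mid=-2.61550 |R|=0.77277 →hi
  mid=-2.71779 |R|=0.90291 →hi
  mid=-2.76894 |R|=0.97562 →hi
  mid=-2.79451 |R|=1.01399 →lo
  mid=-2.78172 |R|=0.99463 →hi
  mid=-2.78812 |R|=1.00427 →lo
  mid=-2.78492 |R|=0.99944 →hi
  ...
  [-2.78532,-2.78512] ⇒ x*=-2.7853
Stable set (-2.7853, 0).

(-2.7853,0); λ=-4 ⇒ h* = 0.6963.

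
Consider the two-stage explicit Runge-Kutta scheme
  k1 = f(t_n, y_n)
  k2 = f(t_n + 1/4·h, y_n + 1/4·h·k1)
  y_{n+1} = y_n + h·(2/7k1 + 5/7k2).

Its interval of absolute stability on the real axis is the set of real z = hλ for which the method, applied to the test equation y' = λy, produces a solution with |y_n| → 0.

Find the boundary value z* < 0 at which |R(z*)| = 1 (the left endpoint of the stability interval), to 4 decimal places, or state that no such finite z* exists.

On y'=λy, z=hλ:
  k1=λy_n ⇒ h·k1=z·y_n;  k2=λ(1+1/4z)y_n ⇒ h·k2=z(1+1/4z)y_n
  y_{n+1}/y_n = 1 + 2/7z + 5/7z(1+1/4z) = 1 + z + 5/28z²
  so R(z) = 1 + z + 5/28z².

Solve |R(x)|<1 on ℝ⁻.
x=-1.58: |R|=0.1342
R=1: x+5/28x²=0 ⇒ x=−28/5=-5.6000; min R=1−1/(4·5/28)=-0.4000>−1
Confirm numerically:
  x=-5.517: |R|=0.91823 <1
  x=-5.476: |R|=0.87875 <1
  x=-3.386: |R|=0.33868 <1
  x=-5.999: |R|=1.42743 >1
  x=-5.915: |R|=1.33272 >1
  x=-5.885: |R|=1.29950 >1
Interval (-5.6000, 0).

z* = -5.6000.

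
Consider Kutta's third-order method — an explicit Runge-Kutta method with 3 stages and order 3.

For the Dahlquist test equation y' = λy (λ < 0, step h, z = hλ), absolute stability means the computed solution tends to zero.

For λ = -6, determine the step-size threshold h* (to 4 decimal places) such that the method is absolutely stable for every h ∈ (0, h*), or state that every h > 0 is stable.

(-2.5127,0); λ=-6 ⇒ h* = 0.4188.

With y'=λy (z=hλ):
  order 3, 3-stage ⇒ R(z)=1+z+z^2/2+z^3/6
  (e.g. R(-0.68)=0.49879, |R|=0.49879)

Need |R(x)|<1, x<0.
x=-0.68: |R|=0.4988
|R(-2.21)|=0.5669 |R(-1.41)|=0.1168 |R(-1.24)|=0.2110
Bisect:
  x_lo=-3.0498 |R|=2.1271  x_hi=-0.0699 |R|=0.9325
  mid=-1.55985 |R|=0.02416 →hi
  mid=-2.30483 |R|=0.68935 →hi
  mid=-2.67733 |R|=1.29184 →lo
  mid=-2.49108 |R|=0.96473 →hi
  mid=-2.58420 |R|=1.12141 →lo
  mid=-2.53764 |R|=1.04141 →lo
  mid=-2.51436 |R|=1.00266 →lo
  mid=-2.50272 |R|=0.98359 →hi
  mid=-2.50854 |R|=0.99310 →hi
  ...
  [-2.51291,-2.51272] ⇒ x*=-2.5127
So |R|<1 on (-2.5127, 0).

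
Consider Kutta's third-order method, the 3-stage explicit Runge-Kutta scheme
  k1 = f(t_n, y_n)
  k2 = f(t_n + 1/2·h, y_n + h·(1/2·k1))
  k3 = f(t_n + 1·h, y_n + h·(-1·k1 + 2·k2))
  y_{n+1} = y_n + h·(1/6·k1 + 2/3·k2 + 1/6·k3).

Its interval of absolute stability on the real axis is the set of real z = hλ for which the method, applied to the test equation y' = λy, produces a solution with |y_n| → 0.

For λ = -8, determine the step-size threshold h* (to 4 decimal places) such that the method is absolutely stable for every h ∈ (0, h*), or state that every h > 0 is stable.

On y'=λy, z=hλ:
  order 3, 3-stage ⇒ R(z)=1+z+z^2/2+z^3/6
  (e.g. R(-0.67)=0.50432, |R|=0.50432)

Solve |R(x)|<1 on ℝ⁻.
x=-0.67: |R|=0.5043
|R(-2.63)|=1.2035 |R(-1.83)|=0.1770 |R(-0.88)|=0.3936
Bisect:
  x_lo=-2.8163 |R|=1.5734  x_hi=-0.3424 |R|=0.7095
  mid=-1.57933 |R|=0.01126 →hi
  mid=-2.19781 |R|=0.55199 →hi
  mid=-2.50705 |R|=0.99065 →hi
  mid=-2.66166 |R|=1.26218 →lo
  mid=-2.58435 |R|=1.12168 →lo
  mid=-2.54570 |R|=1.05501 →lo
  mid=-2.52637 |R|=1.02255 →lo
  mid=-2.51671 |R|=1.00653 →lo
  ...
  [-2.51278,-2.51263] ⇒ x*=-2.5127
Interval (-2.5127, 0).

(-2.5127,0); λ=-8 ⇒ h* = 0.3141.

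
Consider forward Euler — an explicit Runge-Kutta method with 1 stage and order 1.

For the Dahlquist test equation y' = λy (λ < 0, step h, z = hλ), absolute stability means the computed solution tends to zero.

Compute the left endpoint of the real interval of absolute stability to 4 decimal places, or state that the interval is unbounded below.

With y'=λy (z=hλ):
  order 1, 1-stage ⇒ R(z)=1+z
  (e.g. R(-1.23)=-0.23000, |R|=0.23000)

Boundary: |R(x)|=1, x<0.
x=-1.23: |R|=0.2300
|R(-1.88)|=0.8800 |R(-1.62)|=0.6200 |R(-1.3)|=0.3000
Bisect:
  x_lo=-2.7361 |R|=1.7361  x_hi=-0.0828 |R|=0.9172
  mid=-1.40945 |R|=0.40945 →hi
  mid=-2.07278 |R|=1.07278 →lo
  mid=-1.74112 |R|=0.74112 →hi
  mid=-1.90695 |R|=0.90695 →hi
  mid=-1.98987 |R|=0.98987 →hi
  mid=-2.03132 |R|=1.03132 →lo
  mid=-2.01059 |R|=1.01059 →lo
  ...
  [-2.00007,-1.99991] ⇒ x*=-2.0000
Interval (-2.0000, 0).

z* = -2.0000.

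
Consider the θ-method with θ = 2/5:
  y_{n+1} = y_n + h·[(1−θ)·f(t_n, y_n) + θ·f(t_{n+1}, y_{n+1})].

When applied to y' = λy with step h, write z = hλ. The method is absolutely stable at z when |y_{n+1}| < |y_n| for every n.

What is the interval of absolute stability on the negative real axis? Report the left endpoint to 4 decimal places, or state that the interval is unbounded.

Test eqn y'=λy, z=hλ:
  y_{n+1} = y_n + z·[3/5·y_n + 2/5·y_{n+1}] ⇒ (1 − 2/5z)y_{n+1} = (1 + 3/5z)y_n
  R(z) = (1 + 3/5z)/(1 − 2/5z).

Find x<0 with |R(x)|<1.
x=-0.56: |R|=0.5425
R=−1: 1+3/5x = −1+2/5x ⇒ -1/5x=2 ⇒ x=2/(-1/5)=-10.0000
Confirm numerically:
  x=-9.666: |R|=0.98627 <1
  x=-9.505: |R|=0.97938 <1
  x=-8.724: |R|=0.94316 <1
  x=-7.626: |R|=0.88278 <1
  x=-10.341: |R|=1.01328 >1
  x=-10.233: |R|=1.00915 >1
Stable set (-10.0000, 0).

z∈(-10.0000,0).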